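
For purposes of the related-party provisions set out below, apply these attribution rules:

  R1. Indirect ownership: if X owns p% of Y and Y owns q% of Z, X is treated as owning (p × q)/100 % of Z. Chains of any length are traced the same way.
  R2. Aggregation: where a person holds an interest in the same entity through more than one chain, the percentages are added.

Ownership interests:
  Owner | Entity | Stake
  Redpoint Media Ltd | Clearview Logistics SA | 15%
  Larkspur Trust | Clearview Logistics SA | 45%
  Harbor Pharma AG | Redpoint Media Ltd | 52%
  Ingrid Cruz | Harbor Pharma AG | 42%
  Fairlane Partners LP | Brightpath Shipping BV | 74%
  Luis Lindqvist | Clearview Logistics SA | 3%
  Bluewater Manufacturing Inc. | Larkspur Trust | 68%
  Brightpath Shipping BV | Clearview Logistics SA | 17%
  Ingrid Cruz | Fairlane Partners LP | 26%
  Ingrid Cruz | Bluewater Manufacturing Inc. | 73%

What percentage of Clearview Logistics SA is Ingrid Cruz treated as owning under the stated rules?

Chain via Bluewater Manufacturing Inc. → Larkspur Trust (R1): 73% × 68% × 45% = 22.338% of Clearview Logistics SA.
Chain via Harbor Pharma AG → Redpoint Media Ltd (R1): 42% × 52% × 15% = 3.276% of Clearview Logistics SA.
Chain via Fairlane Partners LP → Brightpath Shipping BV (R1): 26% × 74% × 17% = 3.2708% of Clearview Logistics SA.
Aggregating (R2): 22.338% + 3.276% + 3.2708% = 28.8848%.

28.8848%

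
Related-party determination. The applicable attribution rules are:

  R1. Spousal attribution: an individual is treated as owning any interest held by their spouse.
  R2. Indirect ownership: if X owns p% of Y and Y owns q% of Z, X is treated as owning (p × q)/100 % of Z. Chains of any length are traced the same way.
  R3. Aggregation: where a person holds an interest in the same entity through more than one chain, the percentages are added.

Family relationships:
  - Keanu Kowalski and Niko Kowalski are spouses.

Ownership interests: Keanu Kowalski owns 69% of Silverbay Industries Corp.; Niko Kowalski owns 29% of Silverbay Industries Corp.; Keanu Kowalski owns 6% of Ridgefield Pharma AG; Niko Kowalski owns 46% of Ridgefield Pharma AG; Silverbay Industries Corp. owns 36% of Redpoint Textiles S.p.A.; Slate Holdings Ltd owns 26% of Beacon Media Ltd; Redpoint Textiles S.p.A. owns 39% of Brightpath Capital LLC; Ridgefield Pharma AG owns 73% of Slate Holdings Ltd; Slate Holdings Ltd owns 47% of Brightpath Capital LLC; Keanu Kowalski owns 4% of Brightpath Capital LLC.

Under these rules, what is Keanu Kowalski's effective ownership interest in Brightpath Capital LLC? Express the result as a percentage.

35.6004%

By spousal attribution (R1), Keanu Kowalski is treated as also owning Niko Kowalski's interest in Silverbay Industries Corp, giving 69% + 29% = 98%.
By spousal attribution (R1), Keanu Kowalski is treated as also owning Niko Kowalski's interest in Ridgefield Pharma AG, giving 6% + 46% = 52%.
Chain via Silverbay Industries Corp. → Redpoint Textiles S.p.A. (R2): 98% × 36% × 39% = 13.7592% of Brightpath Capital LLC.
Chain via Ridgefield Pharma AG → Slate Holdings Ltd (R2): 52% × 73% × 47% = 17.8412% of Brightpath Capital LLC.
Direct interest in Brightpath Capital LLC: 4%.
Aggregating (R3): 13.7592% + 17.8412% + 4% = 35.6004%.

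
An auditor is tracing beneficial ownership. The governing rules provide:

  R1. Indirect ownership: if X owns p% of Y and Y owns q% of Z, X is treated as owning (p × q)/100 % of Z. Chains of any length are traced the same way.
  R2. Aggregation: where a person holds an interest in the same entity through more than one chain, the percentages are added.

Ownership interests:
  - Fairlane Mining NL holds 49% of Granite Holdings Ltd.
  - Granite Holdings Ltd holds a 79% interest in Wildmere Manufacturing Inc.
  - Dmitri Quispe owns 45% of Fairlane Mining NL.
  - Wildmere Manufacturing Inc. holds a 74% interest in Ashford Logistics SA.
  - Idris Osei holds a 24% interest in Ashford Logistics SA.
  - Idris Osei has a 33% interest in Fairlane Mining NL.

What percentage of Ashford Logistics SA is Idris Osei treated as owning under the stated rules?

Chain via Fairlane Mining NL → Granite Holdings Ltd → Wildmere Manufacturing Inc. (R1): 33% × 49% × 79% × 74% = 9.452982% of Ashford Logistics SA.
Direct interest in Ashford Logistics SA: 24%.
Aggregating (R2): 9.452982% + 24% = 33.452982%.

33.452982%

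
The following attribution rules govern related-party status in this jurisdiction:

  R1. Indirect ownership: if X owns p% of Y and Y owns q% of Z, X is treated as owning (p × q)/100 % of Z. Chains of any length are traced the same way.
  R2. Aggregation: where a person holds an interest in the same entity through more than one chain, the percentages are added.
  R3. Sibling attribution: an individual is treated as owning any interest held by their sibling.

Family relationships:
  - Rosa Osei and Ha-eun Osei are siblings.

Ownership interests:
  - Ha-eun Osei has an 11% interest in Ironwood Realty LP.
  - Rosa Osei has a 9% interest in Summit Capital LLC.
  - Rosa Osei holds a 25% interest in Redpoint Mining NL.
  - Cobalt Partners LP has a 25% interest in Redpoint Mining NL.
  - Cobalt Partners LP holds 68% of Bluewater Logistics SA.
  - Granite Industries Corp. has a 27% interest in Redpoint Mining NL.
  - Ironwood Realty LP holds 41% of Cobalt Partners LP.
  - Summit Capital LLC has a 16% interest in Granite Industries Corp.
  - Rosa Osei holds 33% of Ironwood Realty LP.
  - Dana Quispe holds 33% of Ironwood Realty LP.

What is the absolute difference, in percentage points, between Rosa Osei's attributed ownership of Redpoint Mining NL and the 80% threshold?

By sibling attribution (R3), Rosa Osei is treated as also owning Ha-eun Osei's interest in Ironwood Realty LP, giving 33% + 11% = 44%.
Chain via Ironwood Realty LP → Cobalt Partners LP (R1): 44% × 41% × 25% = 4.51% of Redpoint Mining NL.
Chain via Summit Capital LLC → Granite Industries Corp. (R1): 9% × 16% × 27% = 0.3888% of Redpoint Mining NL.
Direct interest in Redpoint Mining NL: 25%.
Aggregating (R2): 4.51% + 0.3888% + 25% = 29.8988%.
29.8988% falls short of the 80% threshold by 50.1012 percentage points.

50.1012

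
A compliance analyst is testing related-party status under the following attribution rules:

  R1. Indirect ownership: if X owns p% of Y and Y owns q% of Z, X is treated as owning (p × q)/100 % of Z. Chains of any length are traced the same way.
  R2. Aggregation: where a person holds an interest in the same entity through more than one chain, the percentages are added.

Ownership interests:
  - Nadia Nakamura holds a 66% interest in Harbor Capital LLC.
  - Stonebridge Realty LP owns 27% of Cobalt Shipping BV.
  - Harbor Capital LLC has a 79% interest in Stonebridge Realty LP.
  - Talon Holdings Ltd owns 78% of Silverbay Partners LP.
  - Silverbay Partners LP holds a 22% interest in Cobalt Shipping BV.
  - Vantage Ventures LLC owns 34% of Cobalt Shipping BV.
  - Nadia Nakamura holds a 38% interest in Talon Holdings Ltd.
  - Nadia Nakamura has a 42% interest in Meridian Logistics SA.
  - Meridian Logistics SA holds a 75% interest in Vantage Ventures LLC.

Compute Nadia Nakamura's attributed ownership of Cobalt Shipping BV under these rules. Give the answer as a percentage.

Chain via Talon Holdings Ltd → Silverbay Partners LP (R1): 38% × 78% × 22% = 6.5208% of Cobalt Shipping BV.
Chain via Meridian Logistics SA → Vantage Ventures LLC (R1): 42% × 75% × 34% = 10.71% of Cobalt Shipping BV.
Chain via Harbor Capital LLC → Stonebridge Realty LP (R1): 66% × 79% × 27% = 14.0778% of Cobalt Shipping BV.
Aggregating (R2): 6.5208% + 10.71% + 14.0778% = 31.3086%.

31.3086%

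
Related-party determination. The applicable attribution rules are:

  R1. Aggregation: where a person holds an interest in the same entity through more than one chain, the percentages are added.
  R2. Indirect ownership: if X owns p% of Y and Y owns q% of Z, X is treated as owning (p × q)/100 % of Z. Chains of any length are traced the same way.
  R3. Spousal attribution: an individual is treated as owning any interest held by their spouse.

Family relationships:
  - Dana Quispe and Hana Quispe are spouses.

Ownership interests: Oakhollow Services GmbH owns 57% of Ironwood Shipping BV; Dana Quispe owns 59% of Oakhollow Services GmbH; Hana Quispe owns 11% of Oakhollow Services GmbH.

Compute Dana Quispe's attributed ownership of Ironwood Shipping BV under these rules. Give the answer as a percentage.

39.9%

By spousal attribution (R3), Dana Quispe is treated as also owning Hana Quispe's interest in Oakhollow Services GmbH, giving 59% + 11% = 70%.
Chain via Oakhollow Services GmbH (R2): 70% × 57% = 39.9% of Ironwood Shipping BV.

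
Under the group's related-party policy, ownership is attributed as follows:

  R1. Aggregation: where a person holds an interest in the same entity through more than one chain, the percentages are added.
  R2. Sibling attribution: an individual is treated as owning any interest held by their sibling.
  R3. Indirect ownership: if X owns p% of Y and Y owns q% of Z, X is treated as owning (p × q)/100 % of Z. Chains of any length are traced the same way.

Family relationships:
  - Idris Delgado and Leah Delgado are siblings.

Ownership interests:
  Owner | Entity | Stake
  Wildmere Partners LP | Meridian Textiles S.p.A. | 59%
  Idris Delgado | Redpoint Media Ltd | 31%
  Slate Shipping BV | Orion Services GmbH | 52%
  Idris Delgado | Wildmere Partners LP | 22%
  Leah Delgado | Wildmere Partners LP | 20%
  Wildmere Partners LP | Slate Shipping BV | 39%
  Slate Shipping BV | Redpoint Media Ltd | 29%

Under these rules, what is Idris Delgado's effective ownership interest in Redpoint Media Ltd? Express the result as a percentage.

By sibling attribution (R2), Idris Delgado is treated as also owning Leah Delgado's interest in Wildmere Partners LP, giving 22% + 20% = 42%.
Chain via Wildmere Partners LP → Slate Shipping BV (R3): 42% × 39% × 29% = 4.7502% of Redpoint Media Ltd.
Direct interest in Redpoint Media Ltd: 31%.
Aggregating (R1): 4.7502% + 31% = 35.7502%.

35.7502%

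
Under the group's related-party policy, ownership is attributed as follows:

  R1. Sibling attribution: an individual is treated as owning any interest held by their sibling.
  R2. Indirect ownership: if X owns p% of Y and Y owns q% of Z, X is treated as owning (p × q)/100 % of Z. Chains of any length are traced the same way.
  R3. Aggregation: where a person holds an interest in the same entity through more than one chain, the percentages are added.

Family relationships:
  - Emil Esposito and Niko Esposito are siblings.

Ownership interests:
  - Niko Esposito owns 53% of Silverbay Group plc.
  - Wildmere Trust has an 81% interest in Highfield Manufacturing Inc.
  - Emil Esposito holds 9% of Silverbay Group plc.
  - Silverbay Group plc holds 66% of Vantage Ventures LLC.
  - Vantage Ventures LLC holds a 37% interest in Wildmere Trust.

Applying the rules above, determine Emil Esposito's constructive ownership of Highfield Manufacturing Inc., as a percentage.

12.263724%

By sibling attribution (R1), Emil Esposito is treated as also owning Niko Esposito's interest in Silverbay Group plc, giving 9% + 53% = 62%.
Chain via Silverbay Group plc → Vantage Ventures LLC → Wildmere Trust (R2): 62% × 66% × 37% × 81% = 12.263724% of Highfield Manufacturing Inc.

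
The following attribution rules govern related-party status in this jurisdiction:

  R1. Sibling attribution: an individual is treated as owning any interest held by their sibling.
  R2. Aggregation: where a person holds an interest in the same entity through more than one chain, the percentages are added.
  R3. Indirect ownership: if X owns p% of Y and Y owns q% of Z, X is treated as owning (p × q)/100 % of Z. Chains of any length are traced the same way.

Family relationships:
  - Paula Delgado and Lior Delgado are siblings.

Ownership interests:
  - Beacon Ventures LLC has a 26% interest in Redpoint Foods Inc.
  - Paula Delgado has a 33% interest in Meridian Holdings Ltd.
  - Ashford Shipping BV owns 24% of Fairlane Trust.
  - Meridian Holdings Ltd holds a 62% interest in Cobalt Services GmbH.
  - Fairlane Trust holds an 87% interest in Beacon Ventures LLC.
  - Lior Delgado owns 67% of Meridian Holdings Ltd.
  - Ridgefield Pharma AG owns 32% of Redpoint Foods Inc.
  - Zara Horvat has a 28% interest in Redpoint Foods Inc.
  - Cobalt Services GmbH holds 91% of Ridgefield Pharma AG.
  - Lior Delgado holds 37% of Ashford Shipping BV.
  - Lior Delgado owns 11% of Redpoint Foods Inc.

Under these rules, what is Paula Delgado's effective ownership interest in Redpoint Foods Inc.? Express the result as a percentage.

By sibling attribution (R1), Paula Delgado is treated as also owning Lior Delgado's interest in Meridian Holdings Ltd, giving 33% + 67% = 100%.
By sibling attribution (R1), Paula Delgado is treated as owning Lior Delgado's 37% interest in Ashford Shipping BV.
By sibling attribution (R1), Paula Delgado is treated as owning Lior Delgado's 11% interest in Redpoint Foods Inc.
Chain via Meridian Holdings Ltd → Cobalt Services GmbH → Ridgefield Pharma AG (R3): 100% × 62% × 91% × 32% = 18.0544% of Redpoint Foods Inc.
Chain via Ashford Shipping BV → Fairlane Trust → Beacon Ventures LLC (R3): 37% × 24% × 87% × 26% = 2.008656% of Redpoint Foods Inc.
Direct interest in Redpoint Foods Inc: 11%.
Aggregating (R2): 18.0544% + 2.008656% + 11% = 31.063056%.

31.063056%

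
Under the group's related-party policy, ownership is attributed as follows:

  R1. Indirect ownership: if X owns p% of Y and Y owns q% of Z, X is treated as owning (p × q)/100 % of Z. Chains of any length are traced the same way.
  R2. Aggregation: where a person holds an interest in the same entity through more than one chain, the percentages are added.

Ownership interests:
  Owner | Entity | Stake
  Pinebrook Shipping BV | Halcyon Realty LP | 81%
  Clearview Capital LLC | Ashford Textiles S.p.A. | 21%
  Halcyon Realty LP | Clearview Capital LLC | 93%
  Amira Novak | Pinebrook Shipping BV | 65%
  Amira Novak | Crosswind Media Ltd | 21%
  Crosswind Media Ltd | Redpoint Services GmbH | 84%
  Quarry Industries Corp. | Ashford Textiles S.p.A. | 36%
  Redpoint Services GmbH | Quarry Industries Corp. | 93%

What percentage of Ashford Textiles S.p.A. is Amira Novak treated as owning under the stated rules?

16.188417%

Chain via Crosswind Media Ltd → Redpoint Services GmbH → Quarry Industries Corp. (R1): 21% × 84% × 93% × 36% = 5.905872% of Ashford Textiles S.p.A.
Chain via Pinebrook Shipping BV → Halcyon Realty LP → Clearview Capital LLC (R1): 65% × 81% × 93% × 21% = 10.282545% of Ashford Textiles S.p.A.
Aggregating (R2): 5.905872% + 10.282545% = 16.188417%.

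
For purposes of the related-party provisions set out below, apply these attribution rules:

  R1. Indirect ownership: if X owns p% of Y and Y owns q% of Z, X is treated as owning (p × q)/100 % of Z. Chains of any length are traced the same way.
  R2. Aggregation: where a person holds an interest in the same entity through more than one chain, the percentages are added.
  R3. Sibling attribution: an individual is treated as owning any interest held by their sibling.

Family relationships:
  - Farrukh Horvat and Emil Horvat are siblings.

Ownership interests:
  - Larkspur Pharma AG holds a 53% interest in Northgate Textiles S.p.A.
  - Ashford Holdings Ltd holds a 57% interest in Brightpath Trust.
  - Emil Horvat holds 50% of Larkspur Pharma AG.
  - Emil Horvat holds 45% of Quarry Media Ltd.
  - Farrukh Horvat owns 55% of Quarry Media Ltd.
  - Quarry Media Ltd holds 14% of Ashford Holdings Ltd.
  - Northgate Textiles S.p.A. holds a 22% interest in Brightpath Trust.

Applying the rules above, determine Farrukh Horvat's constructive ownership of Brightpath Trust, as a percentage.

By sibling attribution (R3), Farrukh Horvat is treated as also owning Emil Horvat's interest in Quarry Media Ltd, giving 55% + 45% = 100%.
By sibling attribution (R3), Farrukh Horvat is treated as owning Emil Horvat's 50% interest in Larkspur Pharma AG.
Chain via Quarry Media Ltd → Ashford Holdings Ltd (R1): 100% × 14% × 57% = 7.98% of Brightpath Trust.
Chain via Larkspur Pharma AG → Northgate Textiles S.p.A. (R1): 50% × 53% × 22% = 5.83% of Brightpath Trust.
Aggregating (R2): 7.98% + 5.83% = 13.81%.

13.81%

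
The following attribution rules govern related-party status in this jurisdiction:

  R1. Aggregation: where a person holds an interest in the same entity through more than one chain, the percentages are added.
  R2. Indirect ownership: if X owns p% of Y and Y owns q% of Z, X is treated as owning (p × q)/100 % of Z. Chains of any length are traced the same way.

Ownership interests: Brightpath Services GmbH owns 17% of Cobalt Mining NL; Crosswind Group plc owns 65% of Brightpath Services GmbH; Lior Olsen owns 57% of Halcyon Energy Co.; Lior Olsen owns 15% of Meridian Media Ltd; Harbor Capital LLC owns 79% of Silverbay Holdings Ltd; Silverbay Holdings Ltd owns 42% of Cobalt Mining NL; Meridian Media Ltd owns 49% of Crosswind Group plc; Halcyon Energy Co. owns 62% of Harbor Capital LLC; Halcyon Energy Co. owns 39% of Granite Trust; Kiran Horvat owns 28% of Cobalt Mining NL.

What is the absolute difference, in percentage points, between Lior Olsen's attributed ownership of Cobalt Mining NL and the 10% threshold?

Chain via Meridian Media Ltd → Crosswind Group plc → Brightpath Services GmbH (R2): 15% × 49% × 65% × 17% = 0.812175% of Cobalt Mining NL.
Chain via Halcyon Energy Co. → Harbor Capital LLC → Silverbay Holdings Ltd (R2): 57% × 62% × 79% × 42% = 11.725812% of Cobalt Mining NL.
Aggregating (R1): 0.812175% + 11.725812% = 12.537987%.
12.537987% exceeds the 10% threshold by 2.537987 percentage points.

2.537987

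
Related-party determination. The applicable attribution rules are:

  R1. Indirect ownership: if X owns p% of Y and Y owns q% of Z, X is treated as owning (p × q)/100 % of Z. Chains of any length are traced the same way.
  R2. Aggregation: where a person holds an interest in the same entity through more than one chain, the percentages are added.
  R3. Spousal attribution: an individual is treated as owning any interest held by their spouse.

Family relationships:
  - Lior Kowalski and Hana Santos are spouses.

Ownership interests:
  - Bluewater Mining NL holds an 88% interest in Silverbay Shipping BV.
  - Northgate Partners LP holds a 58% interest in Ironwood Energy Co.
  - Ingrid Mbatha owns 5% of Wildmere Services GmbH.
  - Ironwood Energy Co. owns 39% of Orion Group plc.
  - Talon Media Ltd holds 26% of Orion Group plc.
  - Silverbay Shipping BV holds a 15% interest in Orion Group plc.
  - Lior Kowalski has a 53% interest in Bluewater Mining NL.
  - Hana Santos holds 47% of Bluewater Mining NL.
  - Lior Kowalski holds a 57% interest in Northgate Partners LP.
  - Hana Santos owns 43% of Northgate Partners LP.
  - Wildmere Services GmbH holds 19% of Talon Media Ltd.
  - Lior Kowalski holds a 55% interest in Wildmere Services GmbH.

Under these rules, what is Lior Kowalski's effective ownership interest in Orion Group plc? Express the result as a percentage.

By spousal attribution (R3), Lior Kowalski is treated as also owning Hana Santos's interest in Bluewater Mining NL, giving 53% + 47% = 100%.
By spousal attribution (R3), Lior Kowalski is treated as also owning Hana Santos's interest in Northgate Partners LP, giving 57% + 43% = 100%.
Chain via Wildmere Services GmbH → Talon Media Ltd (R1): 55% × 19% × 26% = 2.717% of Orion Group plc.
Chain via Bluewater Mining NL → Silverbay Shipping BV (R1): 100% × 88% × 15% = 13.2% of Orion Group plc.
Chain via Northgate Partners LP → Ironwood Energy Co. (R1): 100% × 58% × 39% = 22.62% of Orion Group plc.
Aggregating (R2): 2.717% + 13.2% + 22.62% = 38.537%.

38.537%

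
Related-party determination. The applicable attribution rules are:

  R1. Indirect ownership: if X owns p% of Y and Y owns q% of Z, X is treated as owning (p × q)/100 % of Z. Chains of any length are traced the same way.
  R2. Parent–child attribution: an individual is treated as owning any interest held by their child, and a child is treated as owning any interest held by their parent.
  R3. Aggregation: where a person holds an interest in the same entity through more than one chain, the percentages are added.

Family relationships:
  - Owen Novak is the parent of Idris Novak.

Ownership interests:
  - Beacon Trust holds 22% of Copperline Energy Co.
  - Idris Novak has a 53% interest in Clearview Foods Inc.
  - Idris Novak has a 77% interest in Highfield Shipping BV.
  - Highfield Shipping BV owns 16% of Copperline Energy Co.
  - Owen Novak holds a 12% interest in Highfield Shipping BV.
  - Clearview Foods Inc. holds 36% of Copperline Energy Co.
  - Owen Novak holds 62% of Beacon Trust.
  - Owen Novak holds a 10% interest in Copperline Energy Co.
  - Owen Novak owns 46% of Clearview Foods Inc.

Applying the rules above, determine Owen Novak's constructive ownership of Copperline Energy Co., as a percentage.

73.52%

By parent–child attribution (R2), Owen Novak is treated as also owning Idris Novak's interest in Clearview Foods Inc, giving 46% + 53% = 99%.
By parent–child attribution (R2), Owen Novak is treated as also owning Idris Novak's interest in Highfield Shipping BV, giving 12% + 77% = 89%.
Chain via Beacon Trust (R1): 62% × 22% = 13.64% of Copperline Energy Co.
Chain via Clearview Foods Inc. (R1): 99% × 36% = 35.64% of Copperline Energy Co.
Chain via Highfield Shipping BV (R1): 89% × 16% = 14.24% of Copperline Energy Co.
Direct interest in Copperline Energy Co: 10%.
Aggregating (R3): 13.64% + 35.64% + 14.24% + 10% = 73.52%.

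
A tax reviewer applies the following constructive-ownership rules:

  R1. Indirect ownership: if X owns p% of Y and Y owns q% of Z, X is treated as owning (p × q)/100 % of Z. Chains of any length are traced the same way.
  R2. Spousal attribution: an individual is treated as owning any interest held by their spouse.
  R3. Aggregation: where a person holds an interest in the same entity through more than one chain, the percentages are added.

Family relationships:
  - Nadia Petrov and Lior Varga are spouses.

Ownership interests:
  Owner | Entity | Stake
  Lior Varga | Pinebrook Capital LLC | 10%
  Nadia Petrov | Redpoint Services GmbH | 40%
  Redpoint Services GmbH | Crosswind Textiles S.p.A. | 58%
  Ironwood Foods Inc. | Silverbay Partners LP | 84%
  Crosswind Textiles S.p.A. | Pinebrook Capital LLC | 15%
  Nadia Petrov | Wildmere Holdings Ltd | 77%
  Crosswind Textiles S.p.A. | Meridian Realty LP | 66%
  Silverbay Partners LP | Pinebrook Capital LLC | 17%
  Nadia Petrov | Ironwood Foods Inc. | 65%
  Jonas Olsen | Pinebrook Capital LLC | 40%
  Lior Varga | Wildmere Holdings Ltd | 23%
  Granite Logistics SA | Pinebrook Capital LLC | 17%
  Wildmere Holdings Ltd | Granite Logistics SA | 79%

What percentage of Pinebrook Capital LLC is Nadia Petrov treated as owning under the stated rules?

By spousal attribution (R2), Nadia Petrov is treated as also owning Lior Varga's interest in Wildmere Holdings Ltd, giving 77% + 23% = 100%.
By spousal attribution (R2), Nadia Petrov is treated as owning Lior Varga's 10% interest in Pinebrook Capital LLC.
Chain via Redpoint Services GmbH → Crosswind Textiles S.p.A. (R1): 40% × 58% × 15% = 3.48% of Pinebrook Capital LLC.
Chain via Wildmere Holdings Ltd → Granite Logistics SA (R1): 100% × 79% × 17% = 13.43% of Pinebrook Capital LLC.
Chain via Ironwood Foods Inc. → Silverbay Partners LP (R1): 65% × 84% × 17% = 9.282% of Pinebrook Capital LLC.
Direct interest in Pinebrook Capital LLC: 10%.
Aggregating (R3): 3.48% + 13.43% + 9.282% + 10% = 36.192%.

36.192%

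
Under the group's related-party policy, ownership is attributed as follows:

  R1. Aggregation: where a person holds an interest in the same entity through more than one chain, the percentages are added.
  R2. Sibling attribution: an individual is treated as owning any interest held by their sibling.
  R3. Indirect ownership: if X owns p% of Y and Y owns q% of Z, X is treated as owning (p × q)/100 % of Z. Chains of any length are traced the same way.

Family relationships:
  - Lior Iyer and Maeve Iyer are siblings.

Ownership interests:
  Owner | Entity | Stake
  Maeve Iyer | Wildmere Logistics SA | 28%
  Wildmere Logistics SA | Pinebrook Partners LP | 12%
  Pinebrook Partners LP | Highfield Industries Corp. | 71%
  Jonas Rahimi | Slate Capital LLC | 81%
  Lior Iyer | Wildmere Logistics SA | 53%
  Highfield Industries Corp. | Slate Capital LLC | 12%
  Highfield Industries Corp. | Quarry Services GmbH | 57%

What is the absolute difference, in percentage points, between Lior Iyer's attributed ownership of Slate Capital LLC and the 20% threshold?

By sibling attribution (R2), Lior Iyer is treated as also owning Maeve Iyer's interest in Wildmere Logistics SA, giving 53% + 28% = 81%.
Chain via Wildmere Logistics SA → Pinebrook Partners LP → Highfield Industries Corp. (R3): 81% × 12% × 71% × 12% = 0.828144% of Slate Capital LLC.
0.828144% falls short of the 20% threshold by 19.171856 percentage points.

19.171856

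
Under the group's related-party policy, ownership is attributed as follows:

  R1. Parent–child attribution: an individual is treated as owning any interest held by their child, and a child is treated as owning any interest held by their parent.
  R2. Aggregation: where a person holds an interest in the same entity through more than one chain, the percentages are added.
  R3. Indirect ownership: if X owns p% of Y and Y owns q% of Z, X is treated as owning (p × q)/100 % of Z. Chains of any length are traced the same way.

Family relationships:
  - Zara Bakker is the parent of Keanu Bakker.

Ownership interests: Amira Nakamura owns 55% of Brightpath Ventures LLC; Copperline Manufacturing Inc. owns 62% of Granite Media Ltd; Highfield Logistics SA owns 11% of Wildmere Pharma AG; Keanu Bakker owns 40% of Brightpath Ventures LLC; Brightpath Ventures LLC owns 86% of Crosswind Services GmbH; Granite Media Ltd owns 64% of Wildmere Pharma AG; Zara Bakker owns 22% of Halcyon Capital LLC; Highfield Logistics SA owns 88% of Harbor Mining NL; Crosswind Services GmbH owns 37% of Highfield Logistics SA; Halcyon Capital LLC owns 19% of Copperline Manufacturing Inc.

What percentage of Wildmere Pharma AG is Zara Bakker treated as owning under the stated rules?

3.058704%

By parent–child attribution (R1), Zara Bakker is treated as owning Keanu Bakker's 40% interest in Brightpath Ventures LLC.
Chain via Halcyon Capital LLC → Copperline Manufacturing Inc. → Granite Media Ltd (R3): 22% × 19% × 62% × 64% = 1.658624% of Wildmere Pharma AG.
Chain via Brightpath Ventures LLC → Crosswind Services GmbH → Highfield Logistics SA (R3): 40% × 86% × 37% × 11% = 1.40008% of Wildmere Pharma AG.
Aggregating (R2): 1.658624% + 1.40008% = 3.058704%.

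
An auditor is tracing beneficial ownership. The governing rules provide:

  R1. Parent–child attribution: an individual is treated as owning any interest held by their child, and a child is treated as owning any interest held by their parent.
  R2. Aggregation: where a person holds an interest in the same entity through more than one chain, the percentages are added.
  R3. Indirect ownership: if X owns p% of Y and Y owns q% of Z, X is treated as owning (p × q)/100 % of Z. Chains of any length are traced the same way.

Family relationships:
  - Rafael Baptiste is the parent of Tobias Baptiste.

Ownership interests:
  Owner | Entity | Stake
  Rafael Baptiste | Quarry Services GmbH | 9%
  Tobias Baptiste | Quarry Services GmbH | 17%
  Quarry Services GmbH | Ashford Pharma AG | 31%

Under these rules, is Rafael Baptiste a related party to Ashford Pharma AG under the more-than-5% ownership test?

Yes

By parent–child attribution (R1), Rafael Baptiste is treated as also owning Tobias Baptiste's interest in Quarry Services GmbH, giving 9% + 17% = 26%.
Chain via Quarry Services GmbH (R3): 26% × 31% = 8.06% of Ashford Pharma AG.
8.06% exceeds the 5% threshold, so Rafael is a related party to Ashford Pharma AG.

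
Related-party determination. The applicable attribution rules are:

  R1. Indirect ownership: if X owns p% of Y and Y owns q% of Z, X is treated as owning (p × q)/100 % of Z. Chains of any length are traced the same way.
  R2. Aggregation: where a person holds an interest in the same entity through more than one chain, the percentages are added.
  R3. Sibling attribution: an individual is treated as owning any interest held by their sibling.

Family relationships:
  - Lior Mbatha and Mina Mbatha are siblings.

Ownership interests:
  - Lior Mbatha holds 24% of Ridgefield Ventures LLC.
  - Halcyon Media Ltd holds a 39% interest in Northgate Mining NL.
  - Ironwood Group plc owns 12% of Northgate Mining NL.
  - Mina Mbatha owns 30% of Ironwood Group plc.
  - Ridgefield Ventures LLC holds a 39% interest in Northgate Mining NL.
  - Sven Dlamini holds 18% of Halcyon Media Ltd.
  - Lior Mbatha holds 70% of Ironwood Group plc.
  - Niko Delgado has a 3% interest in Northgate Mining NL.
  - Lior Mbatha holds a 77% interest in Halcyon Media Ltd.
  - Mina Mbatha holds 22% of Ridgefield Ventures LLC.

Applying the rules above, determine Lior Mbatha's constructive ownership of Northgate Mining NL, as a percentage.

By sibling attribution (R3), Lior Mbatha is treated as also owning Mina Mbatha's interest in Ironwood Group plc, giving 70% + 30% = 100%.
By sibling attribution (R3), Lior Mbatha is treated as also owning Mina Mbatha's interest in Ridgefield Ventures LLC, giving 24% + 22% = 46%.
Chain via Ironwood Group plc (R1): 100% × 12% = 12% of Northgate Mining NL.
Chain via Halcyon Media Ltd (R1): 77% × 39% = 30.03% of Northgate Mining NL.
Chain via Ridgefield Ventures LLC (R1): 46% × 39% = 17.94% of Northgate Mining NL.
Aggregating (R2): 12% + 30.03% + 17.94% = 59.97%.

59.97%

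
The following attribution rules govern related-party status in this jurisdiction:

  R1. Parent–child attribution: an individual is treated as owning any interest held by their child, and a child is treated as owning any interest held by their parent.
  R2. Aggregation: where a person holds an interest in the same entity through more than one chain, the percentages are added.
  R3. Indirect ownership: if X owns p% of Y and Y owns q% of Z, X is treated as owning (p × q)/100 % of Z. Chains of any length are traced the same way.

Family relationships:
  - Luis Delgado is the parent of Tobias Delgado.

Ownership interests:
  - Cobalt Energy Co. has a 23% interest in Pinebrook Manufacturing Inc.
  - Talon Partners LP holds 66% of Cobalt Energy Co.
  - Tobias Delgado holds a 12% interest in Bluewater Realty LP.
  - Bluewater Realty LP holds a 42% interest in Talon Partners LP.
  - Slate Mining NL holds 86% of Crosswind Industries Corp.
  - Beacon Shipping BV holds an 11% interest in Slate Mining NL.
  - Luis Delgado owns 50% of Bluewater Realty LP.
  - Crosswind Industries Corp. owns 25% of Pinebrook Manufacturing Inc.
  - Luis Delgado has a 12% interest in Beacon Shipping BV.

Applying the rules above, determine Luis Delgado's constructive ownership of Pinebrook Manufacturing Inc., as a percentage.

By parent–child attribution (R1), Luis Delgado is treated as also owning Tobias Delgado's interest in Bluewater Realty LP, giving 50% + 12% = 62%.
Chain via Bluewater Realty LP → Talon Partners LP → Cobalt Energy Co. (R3): 62% × 42% × 66% × 23% = 3.952872% of Pinebrook Manufacturing Inc.
Chain via Beacon Shipping BV → Slate Mining NL → Crosswind Industries Corp. (R3): 12% × 11% × 86% × 25% = 0.2838% of Pinebrook Manufacturing Inc.
Aggregating (R2): 3.952872% + 0.2838% = 4.236672%.

4.236672%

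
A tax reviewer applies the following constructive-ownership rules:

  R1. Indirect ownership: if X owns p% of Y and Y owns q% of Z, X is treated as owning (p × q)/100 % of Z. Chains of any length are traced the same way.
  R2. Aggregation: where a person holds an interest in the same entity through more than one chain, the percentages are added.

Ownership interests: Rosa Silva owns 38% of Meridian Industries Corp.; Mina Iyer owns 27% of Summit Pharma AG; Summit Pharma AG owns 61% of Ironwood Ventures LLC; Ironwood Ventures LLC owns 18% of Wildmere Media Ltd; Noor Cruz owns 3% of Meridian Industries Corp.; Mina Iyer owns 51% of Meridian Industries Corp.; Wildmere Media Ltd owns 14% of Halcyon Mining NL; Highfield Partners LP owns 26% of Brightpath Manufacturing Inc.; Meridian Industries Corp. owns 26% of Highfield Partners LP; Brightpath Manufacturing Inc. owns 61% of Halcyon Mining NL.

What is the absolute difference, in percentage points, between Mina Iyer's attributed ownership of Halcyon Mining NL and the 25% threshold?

22.48192

Chain via Summit Pharma AG → Ironwood Ventures LLC → Wildmere Media Ltd (R1): 27% × 61% × 18% × 14% = 0.415044% of Halcyon Mining NL.
Chain via Meridian Industries Corp. → Highfield Partners LP → Brightpath Manufacturing Inc. (R1): 51% × 26% × 26% × 61% = 2.103036% of Halcyon Mining NL.
Aggregating (R2): 0.415044% + 2.103036% = 2.51808%.
2.51808% falls short of the 25% threshold by 22.48192 percentage points.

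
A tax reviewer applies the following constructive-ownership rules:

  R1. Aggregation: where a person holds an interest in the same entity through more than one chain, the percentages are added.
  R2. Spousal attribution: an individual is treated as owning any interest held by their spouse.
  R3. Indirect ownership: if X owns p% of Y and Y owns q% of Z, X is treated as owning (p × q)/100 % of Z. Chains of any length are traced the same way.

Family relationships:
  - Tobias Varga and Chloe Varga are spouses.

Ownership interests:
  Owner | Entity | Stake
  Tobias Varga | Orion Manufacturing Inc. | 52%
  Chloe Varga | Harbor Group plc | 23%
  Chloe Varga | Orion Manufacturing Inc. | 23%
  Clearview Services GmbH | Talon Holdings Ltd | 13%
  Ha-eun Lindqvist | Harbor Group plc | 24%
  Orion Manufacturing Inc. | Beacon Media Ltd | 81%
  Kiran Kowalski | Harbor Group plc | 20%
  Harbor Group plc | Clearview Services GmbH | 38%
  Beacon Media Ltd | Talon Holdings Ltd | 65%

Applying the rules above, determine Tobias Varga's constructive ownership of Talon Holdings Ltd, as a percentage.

By spousal attribution (R2), Tobias Varga is treated as also owning Chloe Varga's interest in Orion Manufacturing Inc, giving 52% + 23% = 75%.
By spousal attribution (R2), Tobias Varga is treated as owning Chloe Varga's 23% interest in Harbor Group plc.
Chain via Orion Manufacturing Inc. → Beacon Media Ltd (R3): 75% × 81% × 65% = 39.4875% of Talon Holdings Ltd.
Chain via Harbor Group plc → Clearview Services GmbH (R3): 23% × 38% × 13% = 1.1362% of Talon Holdings Ltd.
Aggregating (R1): 39.4875% + 1.1362% = 40.6237%.

40.6237%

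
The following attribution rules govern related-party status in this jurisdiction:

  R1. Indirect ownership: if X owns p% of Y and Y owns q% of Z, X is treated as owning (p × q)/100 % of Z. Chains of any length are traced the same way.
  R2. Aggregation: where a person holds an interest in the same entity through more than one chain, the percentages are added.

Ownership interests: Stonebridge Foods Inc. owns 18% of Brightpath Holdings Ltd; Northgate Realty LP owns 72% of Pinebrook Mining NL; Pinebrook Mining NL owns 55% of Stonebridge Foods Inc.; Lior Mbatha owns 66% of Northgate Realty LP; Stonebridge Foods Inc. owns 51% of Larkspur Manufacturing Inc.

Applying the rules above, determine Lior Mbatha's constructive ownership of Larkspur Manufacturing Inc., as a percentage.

Chain via Northgate Realty LP → Pinebrook Mining NL → Stonebridge Foods Inc. (R1): 66% × 72% × 55% × 51% = 13.32936% of Larkspur Manufacturing Inc.

13.32936%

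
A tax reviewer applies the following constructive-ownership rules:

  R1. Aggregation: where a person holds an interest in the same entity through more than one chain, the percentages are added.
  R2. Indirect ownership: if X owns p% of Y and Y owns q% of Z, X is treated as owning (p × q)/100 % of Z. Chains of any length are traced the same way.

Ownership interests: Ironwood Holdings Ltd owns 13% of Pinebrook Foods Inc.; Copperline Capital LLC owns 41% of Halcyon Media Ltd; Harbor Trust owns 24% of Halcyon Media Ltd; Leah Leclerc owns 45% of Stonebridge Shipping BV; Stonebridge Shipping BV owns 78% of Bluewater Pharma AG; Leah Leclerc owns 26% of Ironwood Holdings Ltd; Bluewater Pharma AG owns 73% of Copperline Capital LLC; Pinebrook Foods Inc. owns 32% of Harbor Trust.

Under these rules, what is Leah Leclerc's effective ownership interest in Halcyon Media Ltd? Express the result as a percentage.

Chain via Stonebridge Shipping BV → Bluewater Pharma AG → Copperline Capital LLC (R2): 45% × 78% × 73% × 41% = 10.50543% of Halcyon Media Ltd.
Chain via Ironwood Holdings Ltd → Pinebrook Foods Inc. → Harbor Trust (R2): 26% × 13% × 32% × 24% = 0.259584% of Halcyon Media Ltd.
Aggregating (R1): 10.50543% + 0.259584% = 10.765014%.

10.765014%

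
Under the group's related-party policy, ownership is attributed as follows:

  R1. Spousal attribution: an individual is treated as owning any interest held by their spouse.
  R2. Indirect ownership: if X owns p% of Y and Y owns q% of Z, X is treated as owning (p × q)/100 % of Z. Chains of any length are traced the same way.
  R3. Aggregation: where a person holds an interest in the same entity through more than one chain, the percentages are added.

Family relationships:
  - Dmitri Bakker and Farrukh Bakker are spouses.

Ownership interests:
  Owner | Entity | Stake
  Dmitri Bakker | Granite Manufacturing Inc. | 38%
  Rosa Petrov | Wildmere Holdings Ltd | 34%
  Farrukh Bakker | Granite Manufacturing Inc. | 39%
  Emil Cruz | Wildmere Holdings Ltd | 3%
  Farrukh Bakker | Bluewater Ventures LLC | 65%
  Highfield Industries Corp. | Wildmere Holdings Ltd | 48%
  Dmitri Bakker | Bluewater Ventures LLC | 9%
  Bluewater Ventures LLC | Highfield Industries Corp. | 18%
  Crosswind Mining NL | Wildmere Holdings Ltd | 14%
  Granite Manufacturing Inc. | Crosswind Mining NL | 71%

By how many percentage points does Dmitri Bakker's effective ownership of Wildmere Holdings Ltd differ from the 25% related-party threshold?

10.9526

By spousal attribution (R1), Dmitri Bakker is treated as also owning Farrukh Bakker's interest in Granite Manufacturing Inc, giving 38% + 39% = 77%.
By spousal attribution (R1), Dmitri Bakker is treated as also owning Farrukh Bakker's interest in Bluewater Ventures LLC, giving 9% + 65% = 74%.
Chain via Granite Manufacturing Inc. → Crosswind Mining NL (R2): 77% × 71% × 14% = 7.6538% of Wildmere Holdings Ltd.
Chain via Bluewater Ventures LLC → Highfield Industries Corp. (R2): 74% × 18% × 48% = 6.3936% of Wildmere Holdings Ltd.
Aggregating (R3): 7.6538% + 6.3936% = 14.0474%.
14.0474% falls short of the 25% threshold by 10.9526 percentage points.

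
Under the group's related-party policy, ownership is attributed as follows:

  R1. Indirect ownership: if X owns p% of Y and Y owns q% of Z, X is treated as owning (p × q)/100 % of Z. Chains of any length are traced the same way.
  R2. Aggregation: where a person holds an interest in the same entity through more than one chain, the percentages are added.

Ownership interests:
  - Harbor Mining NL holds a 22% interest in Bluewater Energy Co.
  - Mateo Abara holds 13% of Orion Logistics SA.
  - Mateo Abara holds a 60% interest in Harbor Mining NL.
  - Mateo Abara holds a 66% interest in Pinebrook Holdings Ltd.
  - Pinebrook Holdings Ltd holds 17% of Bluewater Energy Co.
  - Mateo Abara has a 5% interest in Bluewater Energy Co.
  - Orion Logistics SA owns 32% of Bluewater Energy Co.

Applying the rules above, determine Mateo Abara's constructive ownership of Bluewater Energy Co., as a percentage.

Chain via Harbor Mining NL (R1): 60% × 22% = 13.2% of Bluewater Energy Co.
Chain via Pinebrook Holdings Ltd (R1): 66% × 17% = 11.22% of Bluewater Energy Co.
Chain via Orion Logistics SA (R1): 13% × 32% = 4.16% of Bluewater Energy Co.
Direct interest in Bluewater Energy Co: 5%.
Aggregating (R2): 13.2% + 11.22% + 4.16% + 5% = 33.58%.

33.58%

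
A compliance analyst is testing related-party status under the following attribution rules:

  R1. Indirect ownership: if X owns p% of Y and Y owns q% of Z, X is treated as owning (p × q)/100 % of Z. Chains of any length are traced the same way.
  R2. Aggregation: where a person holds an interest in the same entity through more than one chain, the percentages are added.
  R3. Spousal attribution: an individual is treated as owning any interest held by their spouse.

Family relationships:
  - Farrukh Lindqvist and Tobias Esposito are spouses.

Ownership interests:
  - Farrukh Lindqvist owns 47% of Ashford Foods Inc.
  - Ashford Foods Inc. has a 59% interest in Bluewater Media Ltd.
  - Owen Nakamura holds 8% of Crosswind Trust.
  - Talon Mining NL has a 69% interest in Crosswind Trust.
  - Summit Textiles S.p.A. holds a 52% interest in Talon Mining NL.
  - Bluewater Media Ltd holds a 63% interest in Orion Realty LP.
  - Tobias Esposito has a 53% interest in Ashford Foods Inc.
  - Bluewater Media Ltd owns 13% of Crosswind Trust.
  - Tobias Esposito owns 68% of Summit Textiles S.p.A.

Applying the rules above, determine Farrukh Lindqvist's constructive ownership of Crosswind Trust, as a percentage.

By spousal attribution (R3), Farrukh Lindqvist is treated as also owning Tobias Esposito's interest in Ashford Foods Inc, giving 47% + 53% = 100%.
By spousal attribution (R3), Farrukh Lindqvist is treated as owning Tobias Esposito's 68% interest in Summit Textiles S.p.A.
Chain via Ashford Foods Inc. → Bluewater Media Ltd (R1): 100% × 59% × 13% = 7.67% of Crosswind Trust.
Chain via Summit Textiles S.p.A. → Talon Mining NL (R1): 68% × 52% × 69% = 24.3984% of Crosswind Trust.
Aggregating (R2): 7.67% + 24.3984% = 32.0684%.

32.0684%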